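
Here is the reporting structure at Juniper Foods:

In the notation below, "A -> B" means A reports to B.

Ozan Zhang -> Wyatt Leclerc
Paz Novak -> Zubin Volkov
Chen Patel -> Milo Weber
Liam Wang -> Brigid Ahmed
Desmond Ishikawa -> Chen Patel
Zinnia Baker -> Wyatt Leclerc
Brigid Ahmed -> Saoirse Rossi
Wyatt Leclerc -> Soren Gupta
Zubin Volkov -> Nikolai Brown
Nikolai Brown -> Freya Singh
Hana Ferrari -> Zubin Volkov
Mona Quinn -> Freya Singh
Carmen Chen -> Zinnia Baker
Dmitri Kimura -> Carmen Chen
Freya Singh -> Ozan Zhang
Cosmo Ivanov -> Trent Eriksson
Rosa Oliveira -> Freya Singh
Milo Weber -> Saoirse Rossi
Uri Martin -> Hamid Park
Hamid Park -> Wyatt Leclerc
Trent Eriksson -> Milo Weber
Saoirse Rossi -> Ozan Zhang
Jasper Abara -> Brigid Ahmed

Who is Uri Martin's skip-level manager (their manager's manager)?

Uri Martin reports to Hamid Park, and Hamid Park reports to Wyatt Leclerc. So Uri Martin's skip-level manager is Wyatt Leclerc.

Wyatt Leclerc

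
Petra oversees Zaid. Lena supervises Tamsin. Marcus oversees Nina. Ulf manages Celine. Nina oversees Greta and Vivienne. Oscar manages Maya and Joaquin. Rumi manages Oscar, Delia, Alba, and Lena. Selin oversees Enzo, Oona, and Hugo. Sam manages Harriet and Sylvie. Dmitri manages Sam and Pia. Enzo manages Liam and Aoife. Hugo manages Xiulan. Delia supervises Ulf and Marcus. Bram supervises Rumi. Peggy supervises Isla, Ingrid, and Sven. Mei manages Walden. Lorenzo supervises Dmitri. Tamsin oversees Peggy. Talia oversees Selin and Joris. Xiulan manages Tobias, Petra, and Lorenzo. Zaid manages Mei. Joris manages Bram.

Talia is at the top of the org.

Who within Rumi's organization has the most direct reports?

Rumi

Direct-report counts within Rumi's organization: Rumi has 4; Oscar has 2; Lena has 1; Tamsin has 1; Peggy has 3; Delia has 2; Marcus has 1; Nina has 2; Ulf has 1. The largest is 4, held by Rumi.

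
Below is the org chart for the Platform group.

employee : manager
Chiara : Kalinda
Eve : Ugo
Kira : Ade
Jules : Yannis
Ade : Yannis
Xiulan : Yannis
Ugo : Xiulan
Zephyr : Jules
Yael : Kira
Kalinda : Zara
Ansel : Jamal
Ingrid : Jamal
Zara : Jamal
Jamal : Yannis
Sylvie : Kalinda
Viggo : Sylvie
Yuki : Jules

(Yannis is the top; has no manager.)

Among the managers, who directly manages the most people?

Yannis

Direct-report counts: Yannis has 4; Jules has 2; Xiulan has 1; Ugo has 1; Jamal has 3; Zara has 1; Kalinda has 2; Sylvie has 1; Ade has 1; Kira has 1. The largest is 4, held by Yannis.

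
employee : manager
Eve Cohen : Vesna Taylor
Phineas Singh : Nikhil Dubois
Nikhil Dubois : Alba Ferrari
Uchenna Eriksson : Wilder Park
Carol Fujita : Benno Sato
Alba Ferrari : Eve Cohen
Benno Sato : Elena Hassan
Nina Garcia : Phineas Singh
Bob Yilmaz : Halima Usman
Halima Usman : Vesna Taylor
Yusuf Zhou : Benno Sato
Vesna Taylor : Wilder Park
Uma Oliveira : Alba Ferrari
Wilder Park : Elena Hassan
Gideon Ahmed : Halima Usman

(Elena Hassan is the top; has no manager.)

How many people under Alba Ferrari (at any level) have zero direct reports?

The people in Alba Ferrari's organization with no one reporting to them are Uma Oliveira, Nina Garcia. That is 2.

2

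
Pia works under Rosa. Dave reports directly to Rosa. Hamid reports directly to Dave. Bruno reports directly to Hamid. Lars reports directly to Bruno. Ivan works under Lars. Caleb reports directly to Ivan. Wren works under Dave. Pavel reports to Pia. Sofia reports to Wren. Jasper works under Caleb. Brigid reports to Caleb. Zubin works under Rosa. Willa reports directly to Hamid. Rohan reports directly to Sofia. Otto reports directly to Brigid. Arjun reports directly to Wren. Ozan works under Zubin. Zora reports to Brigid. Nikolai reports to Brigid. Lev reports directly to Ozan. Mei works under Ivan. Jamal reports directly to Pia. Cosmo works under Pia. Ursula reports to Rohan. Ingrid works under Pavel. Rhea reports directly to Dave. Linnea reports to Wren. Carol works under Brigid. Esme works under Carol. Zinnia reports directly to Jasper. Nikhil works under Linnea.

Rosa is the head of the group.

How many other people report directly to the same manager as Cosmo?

2

Cosmo reports to Pia. Pia's other direct reports are Pavel, Jamal — 2 peers.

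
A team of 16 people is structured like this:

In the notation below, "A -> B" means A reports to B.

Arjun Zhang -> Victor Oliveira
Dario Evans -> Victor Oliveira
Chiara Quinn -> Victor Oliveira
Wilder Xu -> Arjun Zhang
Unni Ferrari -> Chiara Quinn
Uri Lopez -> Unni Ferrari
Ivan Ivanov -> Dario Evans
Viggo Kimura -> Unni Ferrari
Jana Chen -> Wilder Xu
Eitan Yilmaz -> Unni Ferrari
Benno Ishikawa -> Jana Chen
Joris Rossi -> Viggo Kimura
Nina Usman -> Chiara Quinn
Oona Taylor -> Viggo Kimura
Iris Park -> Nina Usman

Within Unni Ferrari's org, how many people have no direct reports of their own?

4

The people in Unni Ferrari's organization with no one reporting to them are Eitan Yilmaz, Oona Taylor, Joris Rossi, Uri Lopez. That is 4.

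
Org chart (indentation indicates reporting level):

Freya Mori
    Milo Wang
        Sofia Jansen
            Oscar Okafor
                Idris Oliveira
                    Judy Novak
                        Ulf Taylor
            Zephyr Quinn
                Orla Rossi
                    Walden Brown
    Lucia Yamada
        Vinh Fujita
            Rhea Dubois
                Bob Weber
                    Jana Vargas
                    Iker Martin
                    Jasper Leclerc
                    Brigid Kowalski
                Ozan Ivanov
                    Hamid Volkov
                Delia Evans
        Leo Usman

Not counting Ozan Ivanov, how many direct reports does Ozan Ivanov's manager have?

Ozan Ivanov reports to Rhea Dubois. Rhea Dubois's other direct reports are Bob Weber, Delia Evans — 2 peers.

2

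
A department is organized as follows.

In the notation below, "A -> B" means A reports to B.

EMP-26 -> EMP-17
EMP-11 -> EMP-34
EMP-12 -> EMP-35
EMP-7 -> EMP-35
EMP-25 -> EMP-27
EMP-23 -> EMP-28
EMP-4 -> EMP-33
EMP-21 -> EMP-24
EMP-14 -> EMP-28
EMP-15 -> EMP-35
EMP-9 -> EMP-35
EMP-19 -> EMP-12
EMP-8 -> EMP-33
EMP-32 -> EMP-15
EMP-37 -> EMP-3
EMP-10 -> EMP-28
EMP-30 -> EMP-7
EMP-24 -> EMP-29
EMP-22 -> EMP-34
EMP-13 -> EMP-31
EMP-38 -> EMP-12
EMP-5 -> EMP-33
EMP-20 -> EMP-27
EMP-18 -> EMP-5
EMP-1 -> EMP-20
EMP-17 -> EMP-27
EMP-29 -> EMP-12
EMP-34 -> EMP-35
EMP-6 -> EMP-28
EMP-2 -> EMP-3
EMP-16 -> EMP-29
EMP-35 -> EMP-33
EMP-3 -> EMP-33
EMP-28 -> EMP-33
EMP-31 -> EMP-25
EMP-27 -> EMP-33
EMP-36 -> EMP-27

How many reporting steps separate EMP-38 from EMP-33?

3

Chain from EMP-38 up to EMP-33: EMP-38 → EMP-12 → EMP-35 → EMP-33. That is 3 steps up, so EMP-38 is 3 levels below EMP-33.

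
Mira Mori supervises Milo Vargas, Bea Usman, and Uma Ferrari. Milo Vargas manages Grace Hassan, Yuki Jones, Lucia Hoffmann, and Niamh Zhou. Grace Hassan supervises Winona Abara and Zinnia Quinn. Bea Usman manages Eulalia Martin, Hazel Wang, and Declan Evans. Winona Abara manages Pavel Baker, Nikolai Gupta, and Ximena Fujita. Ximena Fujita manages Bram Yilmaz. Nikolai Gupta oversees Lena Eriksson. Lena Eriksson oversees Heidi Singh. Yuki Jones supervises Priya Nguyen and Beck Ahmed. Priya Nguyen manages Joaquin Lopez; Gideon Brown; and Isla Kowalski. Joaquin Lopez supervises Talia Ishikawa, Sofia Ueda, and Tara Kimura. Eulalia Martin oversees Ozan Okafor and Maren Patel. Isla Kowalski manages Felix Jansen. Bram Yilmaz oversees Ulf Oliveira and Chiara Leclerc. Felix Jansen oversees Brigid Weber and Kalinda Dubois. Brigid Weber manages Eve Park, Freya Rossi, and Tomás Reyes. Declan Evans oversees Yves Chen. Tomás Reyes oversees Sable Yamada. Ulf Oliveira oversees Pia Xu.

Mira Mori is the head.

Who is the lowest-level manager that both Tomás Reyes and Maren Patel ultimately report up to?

Tomás Reyes's chain of managers is Brigid Weber, Felix Jansen, Isla Kowalski, Priya Nguyen, Yuki Jones, Milo Vargas, Mira Mori. Maren Patel's chain of managers is Eulalia Martin, Bea Usman, Mira Mori. The first manager that appears in both chains is Mira Mori.

Mira Mori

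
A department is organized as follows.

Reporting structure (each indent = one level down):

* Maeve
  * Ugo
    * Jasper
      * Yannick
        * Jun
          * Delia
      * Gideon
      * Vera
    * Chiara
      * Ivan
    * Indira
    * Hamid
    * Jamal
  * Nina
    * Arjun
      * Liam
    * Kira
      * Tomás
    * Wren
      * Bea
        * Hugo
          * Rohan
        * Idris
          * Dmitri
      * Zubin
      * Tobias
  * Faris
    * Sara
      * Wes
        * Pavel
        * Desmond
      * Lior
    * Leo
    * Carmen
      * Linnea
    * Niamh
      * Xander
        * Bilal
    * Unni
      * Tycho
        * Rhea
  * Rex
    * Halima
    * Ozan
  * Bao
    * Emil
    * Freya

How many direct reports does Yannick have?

1

Yannick directly manages Jun. That is 1 direct report.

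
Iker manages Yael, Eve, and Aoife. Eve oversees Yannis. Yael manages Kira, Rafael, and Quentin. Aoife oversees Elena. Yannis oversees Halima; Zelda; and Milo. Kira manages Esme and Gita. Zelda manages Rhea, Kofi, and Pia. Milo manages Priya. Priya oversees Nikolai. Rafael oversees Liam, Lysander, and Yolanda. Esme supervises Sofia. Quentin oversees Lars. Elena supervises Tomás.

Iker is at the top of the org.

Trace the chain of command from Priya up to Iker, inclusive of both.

Priya reports to Milo. Milo reports to Yannis. Yannis reports to Eve. Eve reports to Iker. Iker is at the top.

Priya -> Milo -> Yannis -> Eve -> Iker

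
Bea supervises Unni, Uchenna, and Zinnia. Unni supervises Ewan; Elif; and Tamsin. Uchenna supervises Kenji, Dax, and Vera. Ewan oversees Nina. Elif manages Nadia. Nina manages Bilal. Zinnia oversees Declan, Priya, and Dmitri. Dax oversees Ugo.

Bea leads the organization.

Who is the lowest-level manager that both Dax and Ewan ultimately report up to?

Bea

Dax's chain of managers is Uchenna, Bea. Ewan's chain of managers is Unni, Bea. The first manager that appears in both chains is Bea.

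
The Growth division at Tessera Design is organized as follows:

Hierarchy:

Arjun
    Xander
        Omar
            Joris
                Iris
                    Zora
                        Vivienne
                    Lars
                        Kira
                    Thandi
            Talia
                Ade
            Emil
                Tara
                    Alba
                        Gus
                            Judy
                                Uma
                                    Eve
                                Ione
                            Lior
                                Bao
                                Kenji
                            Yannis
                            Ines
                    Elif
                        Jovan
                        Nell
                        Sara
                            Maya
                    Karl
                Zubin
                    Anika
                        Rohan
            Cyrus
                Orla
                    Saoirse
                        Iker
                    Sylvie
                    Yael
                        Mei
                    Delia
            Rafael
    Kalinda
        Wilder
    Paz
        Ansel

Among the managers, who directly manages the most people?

Direct-report counts: Arjun has 3; Paz has 1; Kalinda has 1; Xander has 1; Omar has 5; Cyrus has 1; Orla has 4; Yael has 1; Saoirse has 1; Emil has 2; Zubin has 1; Anika has 1; Tara has 3; Elif has 3; Sara has 1; Alba has 1; Gus has 4; Lior has 2; Judy has 2; Uma has 1; Talia has 1; Joris has 1; Iris has 3; Lars has 1; Zora has 1. The largest is 5, held by Omar.

Omar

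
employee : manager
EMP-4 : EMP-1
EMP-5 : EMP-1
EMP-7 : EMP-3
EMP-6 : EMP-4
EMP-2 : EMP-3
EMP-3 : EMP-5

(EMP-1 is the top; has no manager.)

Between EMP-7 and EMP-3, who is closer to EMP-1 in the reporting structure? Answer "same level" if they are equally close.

EMP-7 is 3 levels below EMP-1; EMP-3 is 2. EMP-3 is higher.

EMP-3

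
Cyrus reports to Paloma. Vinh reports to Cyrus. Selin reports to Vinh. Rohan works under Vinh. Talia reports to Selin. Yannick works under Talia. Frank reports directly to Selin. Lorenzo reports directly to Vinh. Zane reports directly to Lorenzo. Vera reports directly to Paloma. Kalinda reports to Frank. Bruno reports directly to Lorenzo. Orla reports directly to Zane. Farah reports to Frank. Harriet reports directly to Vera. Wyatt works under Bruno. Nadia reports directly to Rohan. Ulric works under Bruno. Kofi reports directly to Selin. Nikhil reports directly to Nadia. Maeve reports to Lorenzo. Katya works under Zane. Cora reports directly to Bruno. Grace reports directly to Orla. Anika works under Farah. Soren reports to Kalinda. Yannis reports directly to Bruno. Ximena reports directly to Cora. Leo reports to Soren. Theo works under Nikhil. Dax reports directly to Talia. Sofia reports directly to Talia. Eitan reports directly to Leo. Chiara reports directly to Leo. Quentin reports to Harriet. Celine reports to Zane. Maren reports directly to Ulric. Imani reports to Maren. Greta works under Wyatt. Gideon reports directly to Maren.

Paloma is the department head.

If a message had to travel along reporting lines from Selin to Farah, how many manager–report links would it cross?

Farah is in Selin's organization: the chain from Farah up to Selin is Farah → Frank → Selin, which is 2 links.

2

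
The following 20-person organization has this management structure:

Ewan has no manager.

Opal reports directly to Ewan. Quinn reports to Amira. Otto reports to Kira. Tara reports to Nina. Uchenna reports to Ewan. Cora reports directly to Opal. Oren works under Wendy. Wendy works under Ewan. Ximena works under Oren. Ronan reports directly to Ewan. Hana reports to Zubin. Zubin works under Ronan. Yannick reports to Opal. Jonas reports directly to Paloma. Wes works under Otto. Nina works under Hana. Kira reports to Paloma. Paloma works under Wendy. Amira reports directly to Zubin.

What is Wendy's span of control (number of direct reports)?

Wendy directly manages Paloma, Oren. That is 2 direct reports.

2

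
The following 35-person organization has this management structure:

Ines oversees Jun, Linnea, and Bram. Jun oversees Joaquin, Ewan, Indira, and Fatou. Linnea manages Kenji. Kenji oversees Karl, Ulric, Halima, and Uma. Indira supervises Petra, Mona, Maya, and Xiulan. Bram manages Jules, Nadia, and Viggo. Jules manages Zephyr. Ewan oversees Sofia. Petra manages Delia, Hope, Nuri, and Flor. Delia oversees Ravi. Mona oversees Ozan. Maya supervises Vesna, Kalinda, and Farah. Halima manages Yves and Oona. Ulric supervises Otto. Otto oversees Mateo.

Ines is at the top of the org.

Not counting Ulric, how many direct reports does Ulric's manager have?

Ulric reports to Kenji. Kenji's other direct reports are Karl, Halima, Uma — 3 peers.

3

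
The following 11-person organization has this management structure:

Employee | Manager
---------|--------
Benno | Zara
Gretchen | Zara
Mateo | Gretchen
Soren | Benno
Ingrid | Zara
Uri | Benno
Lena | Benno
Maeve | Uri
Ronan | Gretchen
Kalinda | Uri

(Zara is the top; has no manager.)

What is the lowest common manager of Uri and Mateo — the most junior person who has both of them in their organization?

Uri's chain of managers is Benno, Zara. Mateo's chain of managers is Gretchen, Zara. The first manager that appears in both chains is Zara.

Zara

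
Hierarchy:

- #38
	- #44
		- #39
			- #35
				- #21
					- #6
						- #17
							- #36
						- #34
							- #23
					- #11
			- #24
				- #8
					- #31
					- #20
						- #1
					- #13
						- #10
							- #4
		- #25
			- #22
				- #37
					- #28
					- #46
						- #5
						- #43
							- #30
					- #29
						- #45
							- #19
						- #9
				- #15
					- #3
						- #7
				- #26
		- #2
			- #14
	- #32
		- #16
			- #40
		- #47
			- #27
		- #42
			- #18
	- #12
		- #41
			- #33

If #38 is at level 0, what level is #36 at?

Chain from #36 up to #38: #36 → #17 → #6 → #21 → #35 → #39 → #44 → #38. That is 7 steps up, so #36 is 7 levels below #38.

7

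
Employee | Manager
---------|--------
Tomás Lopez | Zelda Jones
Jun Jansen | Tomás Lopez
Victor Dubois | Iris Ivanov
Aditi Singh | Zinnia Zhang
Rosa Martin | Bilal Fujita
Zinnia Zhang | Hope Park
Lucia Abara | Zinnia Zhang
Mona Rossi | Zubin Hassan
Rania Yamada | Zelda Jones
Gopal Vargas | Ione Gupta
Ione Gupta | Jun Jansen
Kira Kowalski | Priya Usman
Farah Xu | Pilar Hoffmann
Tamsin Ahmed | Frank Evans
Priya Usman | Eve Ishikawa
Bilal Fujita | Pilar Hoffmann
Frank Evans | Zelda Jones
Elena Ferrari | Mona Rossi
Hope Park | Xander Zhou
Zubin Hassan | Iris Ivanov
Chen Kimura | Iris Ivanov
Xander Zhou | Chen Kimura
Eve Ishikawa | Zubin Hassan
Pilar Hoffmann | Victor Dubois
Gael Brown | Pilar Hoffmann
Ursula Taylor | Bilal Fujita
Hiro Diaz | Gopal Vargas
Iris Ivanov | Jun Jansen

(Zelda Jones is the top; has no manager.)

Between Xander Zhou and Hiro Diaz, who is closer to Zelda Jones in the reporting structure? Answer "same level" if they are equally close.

same level

Both Xander Zhou and Hiro Diaz are 5 levels below Zelda Jones.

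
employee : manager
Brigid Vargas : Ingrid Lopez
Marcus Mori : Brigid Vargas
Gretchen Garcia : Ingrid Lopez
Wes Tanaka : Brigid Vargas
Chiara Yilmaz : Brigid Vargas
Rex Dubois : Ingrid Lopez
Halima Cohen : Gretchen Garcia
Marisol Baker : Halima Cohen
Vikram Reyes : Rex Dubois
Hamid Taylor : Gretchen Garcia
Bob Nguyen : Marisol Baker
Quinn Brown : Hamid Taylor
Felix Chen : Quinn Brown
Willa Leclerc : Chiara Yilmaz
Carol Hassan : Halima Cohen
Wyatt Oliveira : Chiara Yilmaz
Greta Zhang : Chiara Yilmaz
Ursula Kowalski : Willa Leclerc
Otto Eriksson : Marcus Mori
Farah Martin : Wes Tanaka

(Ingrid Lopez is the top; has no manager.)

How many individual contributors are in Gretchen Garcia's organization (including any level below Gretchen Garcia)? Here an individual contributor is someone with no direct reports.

3

The people in Gretchen Garcia's organization with no one reporting to them are Felix Chen, Carol Hassan, Bob Nguyen. That is 3.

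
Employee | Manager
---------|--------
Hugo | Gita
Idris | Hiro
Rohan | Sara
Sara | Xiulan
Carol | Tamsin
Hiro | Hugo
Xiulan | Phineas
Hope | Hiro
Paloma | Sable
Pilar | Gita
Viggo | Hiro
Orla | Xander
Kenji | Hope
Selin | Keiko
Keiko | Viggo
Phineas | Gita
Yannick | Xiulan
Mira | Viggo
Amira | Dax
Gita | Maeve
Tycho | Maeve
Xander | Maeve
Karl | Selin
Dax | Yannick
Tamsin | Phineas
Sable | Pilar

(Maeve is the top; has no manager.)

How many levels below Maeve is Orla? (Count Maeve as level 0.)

2

Chain from Orla up to Maeve: Orla → Xander → Maeve. That is 2 steps up, so Orla is 2 levels below Maeve.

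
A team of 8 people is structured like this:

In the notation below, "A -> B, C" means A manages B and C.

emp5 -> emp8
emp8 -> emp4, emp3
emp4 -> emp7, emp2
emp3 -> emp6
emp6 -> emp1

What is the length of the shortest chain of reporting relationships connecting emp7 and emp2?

emp7 is 1 level below emp4, and emp2 is 1 level below emp4 (their lowest common manager). The shortest path runs up from emp7 to emp4 and back down to emp2: 1 + 1 = 2 links.

2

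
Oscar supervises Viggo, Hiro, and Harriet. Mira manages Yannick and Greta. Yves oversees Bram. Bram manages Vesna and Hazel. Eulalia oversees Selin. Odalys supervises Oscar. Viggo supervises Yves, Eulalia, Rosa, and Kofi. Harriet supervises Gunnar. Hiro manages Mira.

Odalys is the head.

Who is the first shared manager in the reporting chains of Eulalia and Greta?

Eulalia's chain of managers is Viggo, Oscar, Odalys. Greta's chain of managers is Mira, Hiro, Oscar, Odalys. The first manager that appears in both chains is Oscar.

Oscar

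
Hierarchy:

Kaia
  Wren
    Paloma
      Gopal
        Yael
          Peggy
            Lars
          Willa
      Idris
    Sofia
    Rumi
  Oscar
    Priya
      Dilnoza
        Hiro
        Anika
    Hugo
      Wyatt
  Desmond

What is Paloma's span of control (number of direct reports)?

Paloma directly manages Gopal, Idris. That is 2 direct reports.

2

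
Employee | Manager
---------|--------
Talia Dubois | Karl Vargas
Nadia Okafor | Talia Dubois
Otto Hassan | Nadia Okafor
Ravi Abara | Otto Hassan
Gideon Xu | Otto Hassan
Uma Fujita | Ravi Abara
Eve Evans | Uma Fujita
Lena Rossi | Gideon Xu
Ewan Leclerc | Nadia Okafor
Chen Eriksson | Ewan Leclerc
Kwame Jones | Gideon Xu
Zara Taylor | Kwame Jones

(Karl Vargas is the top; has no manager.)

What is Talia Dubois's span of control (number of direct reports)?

Talia Dubois directly manages Nadia Okafor. That is 1 direct report.

1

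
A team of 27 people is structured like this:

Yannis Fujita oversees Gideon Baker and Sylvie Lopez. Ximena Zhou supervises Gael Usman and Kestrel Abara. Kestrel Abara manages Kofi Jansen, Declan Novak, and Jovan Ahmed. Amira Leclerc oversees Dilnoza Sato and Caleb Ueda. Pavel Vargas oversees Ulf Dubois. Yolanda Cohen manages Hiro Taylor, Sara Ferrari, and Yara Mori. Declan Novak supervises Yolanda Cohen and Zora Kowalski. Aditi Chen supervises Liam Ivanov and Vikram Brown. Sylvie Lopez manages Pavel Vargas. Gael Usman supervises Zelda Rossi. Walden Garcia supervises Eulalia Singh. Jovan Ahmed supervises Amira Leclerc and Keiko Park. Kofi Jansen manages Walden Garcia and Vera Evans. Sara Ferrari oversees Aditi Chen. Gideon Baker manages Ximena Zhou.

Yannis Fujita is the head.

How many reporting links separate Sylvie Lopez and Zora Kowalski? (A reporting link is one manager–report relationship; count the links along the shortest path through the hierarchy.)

6

Sylvie Lopez is 1 level below Yannis Fujita, and Zora Kowalski is 5 levels below Yannis Fujita (their lowest common manager). The shortest path runs up from Sylvie Lopez to Yannis Fujita and back down to Zora Kowalski: 1 + 5 = 6 links.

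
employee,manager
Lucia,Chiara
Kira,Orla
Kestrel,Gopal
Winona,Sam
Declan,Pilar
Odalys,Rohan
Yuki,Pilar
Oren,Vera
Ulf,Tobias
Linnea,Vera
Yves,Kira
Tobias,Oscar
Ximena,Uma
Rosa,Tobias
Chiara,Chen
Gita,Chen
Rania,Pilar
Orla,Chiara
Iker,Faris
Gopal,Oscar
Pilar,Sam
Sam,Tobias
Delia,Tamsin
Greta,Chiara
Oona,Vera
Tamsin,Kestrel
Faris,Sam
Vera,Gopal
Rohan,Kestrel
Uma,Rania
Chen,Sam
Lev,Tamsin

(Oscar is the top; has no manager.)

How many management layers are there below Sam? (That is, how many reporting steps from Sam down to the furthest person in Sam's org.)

The longest chain under Sam runs Sam → Chen → Chiara → Orla → Kira → Yves, which is 5 levels below Sam.

5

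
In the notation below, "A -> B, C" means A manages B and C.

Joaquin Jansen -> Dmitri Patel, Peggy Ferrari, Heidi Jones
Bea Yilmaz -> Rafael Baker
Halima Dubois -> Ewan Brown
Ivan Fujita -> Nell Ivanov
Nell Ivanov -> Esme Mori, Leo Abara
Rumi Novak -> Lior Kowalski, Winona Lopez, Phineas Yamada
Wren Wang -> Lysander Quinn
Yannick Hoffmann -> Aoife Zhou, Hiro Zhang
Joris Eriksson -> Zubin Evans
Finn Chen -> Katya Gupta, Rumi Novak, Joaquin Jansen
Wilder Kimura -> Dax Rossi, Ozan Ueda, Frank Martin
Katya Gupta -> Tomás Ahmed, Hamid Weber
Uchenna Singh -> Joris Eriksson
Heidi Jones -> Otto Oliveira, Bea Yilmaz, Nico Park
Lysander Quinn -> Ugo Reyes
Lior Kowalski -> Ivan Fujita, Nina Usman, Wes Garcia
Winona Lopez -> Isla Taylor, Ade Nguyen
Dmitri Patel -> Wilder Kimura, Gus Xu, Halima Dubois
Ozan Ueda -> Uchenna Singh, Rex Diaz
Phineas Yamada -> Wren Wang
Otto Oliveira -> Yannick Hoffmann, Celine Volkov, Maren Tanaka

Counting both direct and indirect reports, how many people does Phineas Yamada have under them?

Phineas Yamada directly manages Wren Wang. Under Wren Wang: Lysander Quinn, Ugo Reyes (2). That's 3 in total.

3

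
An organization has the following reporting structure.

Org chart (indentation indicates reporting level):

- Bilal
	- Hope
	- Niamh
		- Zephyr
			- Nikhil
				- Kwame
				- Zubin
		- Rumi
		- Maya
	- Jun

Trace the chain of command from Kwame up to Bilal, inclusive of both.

Kwame reports to Nikhil. Nikhil reports to Zephyr. Zephyr reports to Niamh. Niamh reports to Bilal. Bilal is at the top.

Kwame -> Nikhil -> Zephyr -> Niamh -> Bilal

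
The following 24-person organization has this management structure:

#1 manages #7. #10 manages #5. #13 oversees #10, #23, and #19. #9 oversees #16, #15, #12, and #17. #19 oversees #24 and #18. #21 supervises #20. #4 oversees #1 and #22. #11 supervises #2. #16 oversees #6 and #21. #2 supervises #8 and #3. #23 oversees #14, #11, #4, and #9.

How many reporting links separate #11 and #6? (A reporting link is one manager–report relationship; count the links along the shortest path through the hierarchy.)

4

#11 is 1 level below #23, and #6 is 3 levels below #23 (their lowest common manager). The shortest path runs up from #11 to #23 and back down to #6: 1 + 3 = 4 links.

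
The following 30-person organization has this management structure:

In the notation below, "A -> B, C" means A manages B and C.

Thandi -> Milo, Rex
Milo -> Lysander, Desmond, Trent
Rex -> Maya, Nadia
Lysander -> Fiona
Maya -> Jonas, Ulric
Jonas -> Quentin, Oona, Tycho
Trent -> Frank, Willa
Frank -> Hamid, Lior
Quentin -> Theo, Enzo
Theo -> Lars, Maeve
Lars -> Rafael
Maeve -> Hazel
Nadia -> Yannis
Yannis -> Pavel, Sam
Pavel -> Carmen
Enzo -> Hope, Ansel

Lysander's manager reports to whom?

Thandi

Lysander reports to Milo, and Milo reports to Thandi. So Lysander's skip-level manager is Thandi.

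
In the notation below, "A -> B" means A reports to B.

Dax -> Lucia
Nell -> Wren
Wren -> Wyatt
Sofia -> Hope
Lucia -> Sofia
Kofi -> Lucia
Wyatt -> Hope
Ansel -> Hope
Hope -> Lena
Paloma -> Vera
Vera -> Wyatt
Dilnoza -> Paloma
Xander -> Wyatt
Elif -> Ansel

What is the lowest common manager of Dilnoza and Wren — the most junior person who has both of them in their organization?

Wyatt

Dilnoza's chain of managers is Paloma, Vera, Wyatt, Hope, Lena. Wren's chain of managers is Wyatt, Hope, Lena. The first manager that appears in both chains is Wyatt.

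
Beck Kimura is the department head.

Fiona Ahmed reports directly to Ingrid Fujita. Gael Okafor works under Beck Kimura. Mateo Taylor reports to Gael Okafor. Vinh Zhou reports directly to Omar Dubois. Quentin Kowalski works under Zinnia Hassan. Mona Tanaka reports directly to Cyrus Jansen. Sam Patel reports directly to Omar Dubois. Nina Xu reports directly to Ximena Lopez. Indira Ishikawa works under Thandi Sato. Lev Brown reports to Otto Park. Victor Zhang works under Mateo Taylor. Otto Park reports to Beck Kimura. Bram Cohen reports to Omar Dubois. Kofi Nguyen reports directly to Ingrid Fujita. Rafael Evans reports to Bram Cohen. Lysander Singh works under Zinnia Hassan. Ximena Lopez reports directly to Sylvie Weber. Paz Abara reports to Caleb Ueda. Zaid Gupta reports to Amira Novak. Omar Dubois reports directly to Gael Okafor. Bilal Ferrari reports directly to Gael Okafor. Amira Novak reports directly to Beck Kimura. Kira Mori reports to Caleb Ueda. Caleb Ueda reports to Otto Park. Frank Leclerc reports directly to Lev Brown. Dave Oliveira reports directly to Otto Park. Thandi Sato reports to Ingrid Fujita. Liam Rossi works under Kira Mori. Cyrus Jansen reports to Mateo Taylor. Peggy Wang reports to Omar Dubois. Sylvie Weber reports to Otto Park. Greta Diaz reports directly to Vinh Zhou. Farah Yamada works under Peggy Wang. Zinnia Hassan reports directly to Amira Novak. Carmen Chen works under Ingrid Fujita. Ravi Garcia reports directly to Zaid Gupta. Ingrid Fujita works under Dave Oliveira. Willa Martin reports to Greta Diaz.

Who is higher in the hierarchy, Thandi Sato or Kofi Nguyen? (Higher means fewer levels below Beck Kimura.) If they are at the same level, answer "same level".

Both Thandi Sato and Kofi Nguyen are 4 levels below Beck Kimura.

same level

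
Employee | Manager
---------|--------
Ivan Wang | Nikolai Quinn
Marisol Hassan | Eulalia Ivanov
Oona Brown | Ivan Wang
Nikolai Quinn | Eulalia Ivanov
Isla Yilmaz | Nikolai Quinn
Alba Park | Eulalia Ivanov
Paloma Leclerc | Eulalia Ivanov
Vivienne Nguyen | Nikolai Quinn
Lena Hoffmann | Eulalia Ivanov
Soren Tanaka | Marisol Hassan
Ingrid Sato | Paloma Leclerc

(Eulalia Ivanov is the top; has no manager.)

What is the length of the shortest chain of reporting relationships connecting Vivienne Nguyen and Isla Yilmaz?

2

Vivienne Nguyen is 1 level below Nikolai Quinn, and Isla Yilmaz is 1 level below Nikolai Quinn (their lowest common manager). The shortest path runs up from Vivienne Nguyen to Nikolai Quinn and back down to Isla Yilmaz: 1 + 1 = 2 links.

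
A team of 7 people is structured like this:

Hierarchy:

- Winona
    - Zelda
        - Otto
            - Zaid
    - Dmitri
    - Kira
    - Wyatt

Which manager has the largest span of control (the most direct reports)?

Winona

Direct-report counts: Winona has 4; Zelda has 1; Otto has 1. The largest is 4, held by Winona.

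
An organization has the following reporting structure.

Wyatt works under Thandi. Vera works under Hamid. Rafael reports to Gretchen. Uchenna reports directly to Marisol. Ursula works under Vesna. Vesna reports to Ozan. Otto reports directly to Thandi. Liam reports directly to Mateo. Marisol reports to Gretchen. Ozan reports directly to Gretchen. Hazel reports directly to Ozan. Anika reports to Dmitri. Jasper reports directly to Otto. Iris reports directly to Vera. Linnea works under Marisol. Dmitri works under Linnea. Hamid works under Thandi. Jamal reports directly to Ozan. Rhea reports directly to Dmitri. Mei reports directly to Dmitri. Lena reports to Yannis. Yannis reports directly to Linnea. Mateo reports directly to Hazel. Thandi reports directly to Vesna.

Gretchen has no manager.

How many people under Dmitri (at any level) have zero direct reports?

3

The people in Dmitri's organization with no one reporting to them are Rhea, Mei, Anika. That is 3.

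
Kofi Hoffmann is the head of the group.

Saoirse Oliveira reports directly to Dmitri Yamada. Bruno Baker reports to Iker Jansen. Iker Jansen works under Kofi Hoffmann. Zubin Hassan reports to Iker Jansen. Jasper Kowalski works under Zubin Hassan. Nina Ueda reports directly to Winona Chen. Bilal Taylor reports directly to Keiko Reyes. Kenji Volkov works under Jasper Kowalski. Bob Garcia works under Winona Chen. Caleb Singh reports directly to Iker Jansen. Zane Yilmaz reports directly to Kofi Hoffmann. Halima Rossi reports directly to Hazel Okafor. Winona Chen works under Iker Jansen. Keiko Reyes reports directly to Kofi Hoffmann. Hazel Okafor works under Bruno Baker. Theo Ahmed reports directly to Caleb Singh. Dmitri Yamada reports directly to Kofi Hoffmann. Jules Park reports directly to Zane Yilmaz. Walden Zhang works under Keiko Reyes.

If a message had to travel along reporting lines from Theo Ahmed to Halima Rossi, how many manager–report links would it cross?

Theo Ahmed is 2 levels below Iker Jansen, and Halima Rossi is 3 levels below Iker Jansen (their lowest common manager). The shortest path runs up from Theo Ahmed to Iker Jansen and back down to Halima Rossi: 2 + 3 = 5 links.

5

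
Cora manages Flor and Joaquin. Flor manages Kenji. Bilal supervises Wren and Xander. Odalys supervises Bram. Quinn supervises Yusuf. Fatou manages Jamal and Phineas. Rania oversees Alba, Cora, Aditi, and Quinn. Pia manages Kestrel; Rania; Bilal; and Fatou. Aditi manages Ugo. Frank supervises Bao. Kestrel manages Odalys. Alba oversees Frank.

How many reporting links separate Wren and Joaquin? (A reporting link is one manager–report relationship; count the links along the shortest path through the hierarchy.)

Wren is 2 levels below Pia, and Joaquin is 3 levels below Pia (their lowest common manager). The shortest path runs up from Wren to Pia and back down to Joaquin: 2 + 3 = 5 links.

5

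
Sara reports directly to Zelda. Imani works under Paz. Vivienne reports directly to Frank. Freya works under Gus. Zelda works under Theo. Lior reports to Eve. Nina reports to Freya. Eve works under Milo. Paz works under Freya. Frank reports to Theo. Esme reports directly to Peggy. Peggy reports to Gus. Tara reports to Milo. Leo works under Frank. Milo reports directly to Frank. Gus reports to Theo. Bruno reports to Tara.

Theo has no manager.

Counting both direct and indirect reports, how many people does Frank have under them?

7

Frank directly manages Milo, Vivienne, Leo. Under Milo: Eve, Lior, Tara, Bruno (4). Vivienne has no reports. Leo has no reports. So Frank's organization is 3 direct reports plus everyone under them: 5 + 1 + 1 = 7.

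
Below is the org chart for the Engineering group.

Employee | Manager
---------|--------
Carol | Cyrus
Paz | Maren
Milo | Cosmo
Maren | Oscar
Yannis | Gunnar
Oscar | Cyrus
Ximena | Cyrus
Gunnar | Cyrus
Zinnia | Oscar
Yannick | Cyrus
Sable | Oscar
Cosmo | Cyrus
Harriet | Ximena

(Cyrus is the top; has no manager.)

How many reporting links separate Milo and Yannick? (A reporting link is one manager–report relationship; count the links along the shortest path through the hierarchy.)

3

Milo is 2 levels below Cyrus, and Yannick is 1 level below Cyrus (their lowest common manager). The shortest path runs up from Milo to Cyrus and back down to Yannick: 2 + 1 = 3 links.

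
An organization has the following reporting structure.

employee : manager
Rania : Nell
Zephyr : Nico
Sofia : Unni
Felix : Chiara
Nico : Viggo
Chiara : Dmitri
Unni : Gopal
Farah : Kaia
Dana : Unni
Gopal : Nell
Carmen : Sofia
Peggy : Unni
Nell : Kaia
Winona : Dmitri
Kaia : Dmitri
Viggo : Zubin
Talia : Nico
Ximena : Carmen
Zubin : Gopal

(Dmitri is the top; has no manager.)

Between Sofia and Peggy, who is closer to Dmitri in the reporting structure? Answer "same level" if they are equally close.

same level

Both Sofia and Peggy are 5 levels below Dmitri.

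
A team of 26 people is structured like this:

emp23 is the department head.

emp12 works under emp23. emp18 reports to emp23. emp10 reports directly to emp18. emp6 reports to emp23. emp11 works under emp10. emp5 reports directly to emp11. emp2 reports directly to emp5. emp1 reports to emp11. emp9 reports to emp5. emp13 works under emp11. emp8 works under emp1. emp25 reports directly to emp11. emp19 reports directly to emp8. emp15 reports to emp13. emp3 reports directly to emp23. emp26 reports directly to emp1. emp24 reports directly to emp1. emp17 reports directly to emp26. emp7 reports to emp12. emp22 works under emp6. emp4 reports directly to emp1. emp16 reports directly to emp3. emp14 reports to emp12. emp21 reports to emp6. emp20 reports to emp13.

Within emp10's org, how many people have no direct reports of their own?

9

The people in emp10's organization with no one reporting to them are emp25, emp20, emp15, emp4, emp24, emp17, emp19, emp9, emp2. That is 9.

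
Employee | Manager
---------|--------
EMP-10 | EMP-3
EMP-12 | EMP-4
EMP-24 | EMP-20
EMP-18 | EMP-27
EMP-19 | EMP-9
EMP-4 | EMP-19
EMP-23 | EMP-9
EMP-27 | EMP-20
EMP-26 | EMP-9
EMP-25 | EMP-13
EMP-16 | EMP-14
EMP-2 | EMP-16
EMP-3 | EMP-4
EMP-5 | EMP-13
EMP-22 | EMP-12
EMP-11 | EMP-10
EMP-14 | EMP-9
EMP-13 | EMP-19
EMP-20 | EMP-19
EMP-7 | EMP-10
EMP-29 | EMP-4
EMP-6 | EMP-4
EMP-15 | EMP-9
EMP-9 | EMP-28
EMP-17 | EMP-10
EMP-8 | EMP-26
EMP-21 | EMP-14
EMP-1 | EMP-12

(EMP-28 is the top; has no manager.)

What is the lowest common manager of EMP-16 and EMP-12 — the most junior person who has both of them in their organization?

EMP-16's chain of managers is EMP-14, EMP-9, EMP-28. EMP-12's chain of managers is EMP-4, EMP-19, EMP-9, EMP-28. The first manager that appears in both chains is EMP-9.

EMP-9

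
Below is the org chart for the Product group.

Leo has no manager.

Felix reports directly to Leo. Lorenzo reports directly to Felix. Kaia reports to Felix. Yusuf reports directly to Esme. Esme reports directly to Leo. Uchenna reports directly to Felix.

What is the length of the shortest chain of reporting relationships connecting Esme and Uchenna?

Esme is 1 level below Leo, and Uchenna is 2 levels below Leo (their lowest common manager). The shortest path runs up from Esme to Leo and back down to Uchenna: 1 + 2 = 3 links.

3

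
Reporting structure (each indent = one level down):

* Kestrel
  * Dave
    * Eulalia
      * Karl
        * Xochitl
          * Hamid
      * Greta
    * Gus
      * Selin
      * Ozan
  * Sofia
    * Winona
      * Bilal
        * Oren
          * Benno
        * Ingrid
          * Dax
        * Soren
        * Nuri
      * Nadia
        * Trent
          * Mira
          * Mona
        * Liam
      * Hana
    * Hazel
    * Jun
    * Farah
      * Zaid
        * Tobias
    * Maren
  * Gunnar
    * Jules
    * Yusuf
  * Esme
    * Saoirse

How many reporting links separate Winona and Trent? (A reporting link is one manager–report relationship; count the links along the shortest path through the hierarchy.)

Trent is in Winona's organization: the chain from Trent up to Winona is Trent → Nadia → Winona, which is 2 links.

2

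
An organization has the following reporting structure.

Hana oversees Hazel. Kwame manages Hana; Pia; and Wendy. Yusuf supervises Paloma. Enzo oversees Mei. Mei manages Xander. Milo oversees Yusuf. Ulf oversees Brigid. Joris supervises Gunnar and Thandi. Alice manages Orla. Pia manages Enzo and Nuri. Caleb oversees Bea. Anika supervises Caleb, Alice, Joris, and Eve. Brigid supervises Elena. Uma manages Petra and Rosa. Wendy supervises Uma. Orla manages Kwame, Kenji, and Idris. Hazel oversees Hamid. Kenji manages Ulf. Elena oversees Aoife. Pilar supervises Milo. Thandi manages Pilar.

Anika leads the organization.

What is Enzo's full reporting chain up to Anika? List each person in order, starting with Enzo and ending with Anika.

Enzo -> Pia -> Kwame -> Orla -> Alice -> Anika

Enzo reports to Pia. Pia reports to Kwame. Kwame reports to Orla. Orla reports to Alice. Alice reports to Anika. Anika is at the top.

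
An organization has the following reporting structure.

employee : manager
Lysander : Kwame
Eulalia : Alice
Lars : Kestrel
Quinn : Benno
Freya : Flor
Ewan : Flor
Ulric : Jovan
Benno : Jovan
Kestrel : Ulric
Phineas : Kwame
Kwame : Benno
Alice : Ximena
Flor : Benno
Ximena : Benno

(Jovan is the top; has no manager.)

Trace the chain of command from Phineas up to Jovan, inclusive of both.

Phineas reports to Kwame. Kwame reports to Benno. Benno reports to Jovan. Jovan is at the top.

Phineas -> Kwame -> Benno -> Jovan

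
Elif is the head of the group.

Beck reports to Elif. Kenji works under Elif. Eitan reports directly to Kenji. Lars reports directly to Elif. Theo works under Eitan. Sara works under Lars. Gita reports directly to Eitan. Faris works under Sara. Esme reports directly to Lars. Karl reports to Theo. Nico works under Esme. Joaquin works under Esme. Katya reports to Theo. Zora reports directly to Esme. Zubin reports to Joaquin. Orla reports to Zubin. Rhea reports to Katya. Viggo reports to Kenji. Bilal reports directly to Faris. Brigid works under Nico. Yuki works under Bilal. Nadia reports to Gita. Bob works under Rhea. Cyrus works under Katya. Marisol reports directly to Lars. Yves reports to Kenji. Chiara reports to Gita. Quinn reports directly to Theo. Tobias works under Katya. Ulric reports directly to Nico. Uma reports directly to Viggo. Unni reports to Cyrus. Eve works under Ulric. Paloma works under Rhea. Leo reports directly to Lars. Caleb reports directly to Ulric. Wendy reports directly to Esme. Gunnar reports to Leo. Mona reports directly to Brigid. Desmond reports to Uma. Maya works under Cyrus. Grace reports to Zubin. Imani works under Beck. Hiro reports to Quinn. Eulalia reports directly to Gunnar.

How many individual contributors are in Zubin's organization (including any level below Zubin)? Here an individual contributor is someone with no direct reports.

The people in Zubin's organization with no one reporting to them are Grace, Orla. That is 2.

2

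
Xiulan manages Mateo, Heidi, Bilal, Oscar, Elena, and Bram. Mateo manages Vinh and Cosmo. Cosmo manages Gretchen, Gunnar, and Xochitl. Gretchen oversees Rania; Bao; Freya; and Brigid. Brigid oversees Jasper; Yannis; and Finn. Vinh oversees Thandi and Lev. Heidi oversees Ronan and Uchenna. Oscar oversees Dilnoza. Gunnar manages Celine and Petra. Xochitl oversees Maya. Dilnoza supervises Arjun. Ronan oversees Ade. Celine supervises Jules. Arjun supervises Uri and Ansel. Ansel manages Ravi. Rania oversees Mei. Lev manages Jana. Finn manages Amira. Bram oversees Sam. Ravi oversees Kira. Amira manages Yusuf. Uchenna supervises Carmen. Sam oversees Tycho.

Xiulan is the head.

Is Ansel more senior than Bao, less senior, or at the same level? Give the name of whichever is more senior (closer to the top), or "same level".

Both Ansel and Bao are 4 levels below Xiulan.

same level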